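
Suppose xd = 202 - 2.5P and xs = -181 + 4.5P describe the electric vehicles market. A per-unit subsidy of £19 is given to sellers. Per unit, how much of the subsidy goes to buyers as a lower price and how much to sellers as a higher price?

Pre-subsidy: 202 - 2.5P = -181 + 4.5P gives P* = 383/7, x* = 913/14.
With the subsidy, sellers receive Ps = Pb + 19 for each unit, where Pb is the price buyers pay.
Supply in terms of Pb becomes xs = -181 + 4.5(Pb + 19) = -95.5 + 4.5Pb. Setting this equal to demand: 202 - 2.5Pb = -95.5 + 4.5Pb, so Pb = 42.5.
Sellers receive Ps = 42.5 + 19 = 61.5; x' = 202 − 2.5·42.5 = 95.75.
Buyers' price falls by P* − Pb = 383/7 − 42.5 = 171/14; sellers' price rises by Ps − P* = 61.5 − 383/7 = 95/14.

Buyers gain 171/14 per unit; sellers gain 95/14 per unit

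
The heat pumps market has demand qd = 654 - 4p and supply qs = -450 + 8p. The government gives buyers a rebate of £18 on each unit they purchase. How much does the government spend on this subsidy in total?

Government cost = £6012

Pre-subsidy: 654 - 4p = -450 + 8p gives p* = 92, q* = 286.
With the rebate, buyers effectively pay pb = ps − 18, where ps is the price sellers receive.
Demand in terms of ps becomes qd = 654 − 4(ps − 18) = 726 - 4ps. Setting this equal to supply: 726 - 4ps = -450 + 8ps, so ps = 98.
Buyers pay pb = 98 − 18 = 80; q' = -450 + 8·98 = 334.
Government outlay = subsidy × quantity = 18 × 334 = 6012.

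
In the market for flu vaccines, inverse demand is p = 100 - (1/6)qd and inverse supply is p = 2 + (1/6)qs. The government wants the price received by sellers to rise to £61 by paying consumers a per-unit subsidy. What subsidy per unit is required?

At a seller price of 61, quantity supplied is -12 + 6·61 = 354.
Buyers absorb 354 only when they pay pb = 100 − (1/6)·354 = 41.
s = ps − pb = 61 − 41 = 20.

Required subsidy s = £20 per unit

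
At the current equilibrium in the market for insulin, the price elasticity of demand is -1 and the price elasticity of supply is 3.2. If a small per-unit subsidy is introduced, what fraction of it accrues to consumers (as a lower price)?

For a small subsidy around the equilibrium, the benefit split depends on the relative slopes, which at a point are proportional to the elasticities.
Buyer share = εs/(εs + |εd|) = 3.2/(3.2 + 1) = 16/21; seller share = |εd|/(εs + |εd|) = 5/21.

Consumer share = 16/21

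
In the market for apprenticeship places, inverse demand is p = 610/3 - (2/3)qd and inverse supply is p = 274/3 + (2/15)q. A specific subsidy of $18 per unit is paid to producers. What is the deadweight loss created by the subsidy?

Deadweight loss = $202.5

Pre-subsidy: 610/3 - (2/3)q = 274/3 + (2/15)q gives q* = 140 and p* = 110.
With the subsidy, sellers receive ps = pb + 18 for each unit, where pb is the price buyers pay.
On the curves, pb = 610/3 - (2/3)q and ps = 274/3 + (2/15)q; the wedge ps − pb = 18 gives 274/3 + (2/15)q − (610/3 - (2/3)q) = 18, so q' = 162.5.
Then pb = 610/3 − (2/3)·162.5 = 95 and ps = 274/3 + (2/15)·162.5 = 113.
The subsidy expands output by 162.5 − 140 = 22.5 past the efficient level; on those units the gap between marginal cost and willingness to pay runs from 0 up to 18.
DWL = ½ × 18 × 22.5 = 202.5.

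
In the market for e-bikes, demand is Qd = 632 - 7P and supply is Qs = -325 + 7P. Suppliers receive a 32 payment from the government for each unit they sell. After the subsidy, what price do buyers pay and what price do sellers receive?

Pre-subsidy: 632 - 7P = -325 + 7P gives P* = 957/14, Q* = 153.5.
With the subsidy, sellers receive Ps = Pb + 32 for each unit, where Pb is the price buyers pay.
Supply in terms of Pb becomes Qs = -325 + 7(Pb + 32) = -101 + 7Pb. Setting this equal to demand: 632 - 7Pb = -101 + 7Pb, so Pb = 733/14.
Sellers receive Ps = 733/14 + 32 = 1181/14; Q' = 632 − 7·(733/14) = 265.5.

Buyers pay 733/14; sellers receive 1181/14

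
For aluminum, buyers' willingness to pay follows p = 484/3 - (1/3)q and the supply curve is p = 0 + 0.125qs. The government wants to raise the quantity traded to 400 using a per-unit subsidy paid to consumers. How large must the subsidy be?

Required subsidy s = 22 per unit

At q = 400, from the demand curve buyers pay pb = 484/3 − (1/3)·400 = 28; from the supply curve sellers need ps = 0 + 0.125·400 = 50.
The subsidy must fill the gap: s = ps − pb = 50 − 28 = 22.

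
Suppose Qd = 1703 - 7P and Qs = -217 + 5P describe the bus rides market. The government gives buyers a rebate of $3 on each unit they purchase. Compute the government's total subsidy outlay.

Pre-subsidy: 1703 - 7P = -217 + 5P gives P* = 160, Q* = 583.
With the rebate, buyers effectively pay Pb = Ps − 3, where Ps is the price sellers receive.
Demand in terms of Ps becomes Qd = 1703 − 7(Ps − 3) = 1724 - 7Ps. Setting this equal to supply: 1724 - 7Ps = -217 + 5Ps, so Ps = 161.75.
Buyers pay Pb = 161.75 − 3 = 158.75; Q' = -217 + 5·161.75 = 591.75.
Government outlay = subsidy × quantity = 3 × 591.75 = 1775.25.

Government cost = $1775.25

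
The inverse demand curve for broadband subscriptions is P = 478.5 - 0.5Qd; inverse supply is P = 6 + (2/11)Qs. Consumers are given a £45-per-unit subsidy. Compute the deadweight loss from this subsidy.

Pre-subsidy: 478.5 - 0.5Q = 6 + (2/11)Q gives Q* = 693 and P* = 132.
With the rebate, buyers effectively pay Pb = Ps − 45, where Ps is the price sellers receive.
On the curves, Pb = 478.5 - 0.5Q and Ps = 6 + (2/11)Q; the wedge Ps − Pb = 45 gives 6 + (2/11)Q − (478.5 - 0.5Q) = 45, so Q' = 759.
Then Pb = 478.5 − 0.5·759 = 99 and Ps = 6 + (2/11)·759 = 144.
The subsidy expands output by 759 − 693 = 66 past the efficient level; on those units the gap between marginal cost and willingness to pay runs from 0 up to 45.
DWL = ½ × 45 × 66 = 1485.

Deadweight loss = £1485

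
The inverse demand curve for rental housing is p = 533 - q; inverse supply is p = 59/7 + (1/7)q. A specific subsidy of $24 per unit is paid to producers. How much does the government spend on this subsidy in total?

Government cost = $11520

Pre-subsidy: 533 - q = 59/7 + (1/7)q gives q* = 459 and p* = 74.
With the subsidy, sellers receive ps = pb + 24 for each unit, where pb is the price buyers pay.
On the curves, pb = 533 - q and ps = 59/7 + (1/7)q; the wedge ps − pb = 24 gives 59/7 + (1/7)q − (533 - q) = 24, so q' = 480.
Then pb = 533 − 1·480 = 53 and ps = 59/7 + (1/7)·480 = 77.
Government outlay = subsidy × quantity = 24 × 480 = 11520.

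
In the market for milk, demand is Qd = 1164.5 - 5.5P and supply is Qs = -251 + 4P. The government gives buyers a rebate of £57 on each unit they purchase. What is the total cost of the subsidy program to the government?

Pre-subsidy: 1164.5 - 5.5P = -251 + 4P gives P* = 149, Q* = 345.
With the rebate, buyers effectively pay Pb = Ps − 57, where Ps is the price sellers receive.
Demand in terms of Ps becomes Qd = 1164.5 − 5.5(Ps − 57) = 1478 - 5.5Ps. Setting this equal to supply: 1478 - 5.5Ps = -251 + 4Ps, so Ps = 182.
Buyers pay Pb = 182 − 57 = 125; Q' = -251 + 4·182 = 477.
Government outlay = subsidy × quantity = 57 × 477 = 27189.

Government cost = £27189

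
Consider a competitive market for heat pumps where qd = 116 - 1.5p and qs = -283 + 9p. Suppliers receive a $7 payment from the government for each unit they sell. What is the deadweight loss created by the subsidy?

Deadweight loss = $31.5

Pre-subsidy: 116 - 1.5p = -283 + 9p gives p* = 38, q* = 59.
With the subsidy, sellers receive ps = pb + 7 for each unit, where pb is the price buyers pay.
Supply in terms of pb becomes qs = -283 + 9(pb + 7) = -220 + 9pb. Setting this equal to demand: 116 - 1.5pb = -220 + 9pb, so pb = 32.
Sellers receive ps = 32 + 7 = 39; q' = 116 − 1.5·32 = 68.
The subsidy expands output by 68 − 59 = 9 past the efficient level; on those units the gap between marginal cost and willingness to pay runs from 0 up to 7.
DWL = ½ × 7 × 9 = 31.5.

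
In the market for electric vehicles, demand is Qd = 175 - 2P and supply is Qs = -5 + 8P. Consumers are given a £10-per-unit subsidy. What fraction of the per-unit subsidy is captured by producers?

Producer share = 0.2

Pre-subsidy: 175 - 2P = -5 + 8P gives P* = 18, Q* = 139.
With the rebate, buyers effectively pay Pb = Ps − 10, where Ps is the price sellers receive.
Demand in terms of Ps becomes Qd = 175 − 2(Ps − 10) = 195 - 2Ps. Setting this equal to supply: 195 - 2Ps = -5 + 8Ps, so Ps = 20.
Buyers pay Pb = 20 − 10 = 10; Q' = -5 + 8·20 = 155.
Buyers' price falls by P* − Pb = 18 − 10 = 8; sellers' price rises by Ps − P* = 20 − 18 = 2.
So producers capture 2/10 = 0.2 of each unit of subsidy.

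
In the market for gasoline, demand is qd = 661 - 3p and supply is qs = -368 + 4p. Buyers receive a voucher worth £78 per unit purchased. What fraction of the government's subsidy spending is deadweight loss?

Pre-subsidy: 661 - 3p = -368 + 4p gives p* = 147, q* = 220.
With the rebate, buyers effectively pay pb = ps − 78, where ps is the price sellers receive.
Demand in terms of ps becomes qd = 661 − 3(ps − 78) = 895 - 3ps. Setting this equal to supply: 895 - 3ps = -368 + 4ps, so ps = 1263/7.
Buyers pay pb = 1263/7 − 78 = 717/7; q' = -368 + 4·(1263/7) = 2476/7.
ΔCS = ½(220 + 2476/7)(147 − 717/7) = 626496/49; ΔPS = ½(220 + 2476/7)(1263/7 − 147) = 469872/49.
Government spending = 78 × 2476/7 = 193128/7.
DWL = ½ × 78 × (2476/7 − 220) = 36504/7; fraction = (36504/7) / (193128/7) = 117/619.

DWL / government spending = 117/619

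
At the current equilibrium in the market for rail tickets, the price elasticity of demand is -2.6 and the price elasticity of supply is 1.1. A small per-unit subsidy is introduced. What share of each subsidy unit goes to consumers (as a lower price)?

For a small subsidy around the equilibrium, the benefit split depends on the relative slopes, which at a point are proportional to the elasticities.
Buyer share = εs/(εs + |εd|) = 1.1/(1.1 + 2.6) = 11/37; seller share = |εd|/(εs + |εd|) = 26/37.

Consumer share = 11/37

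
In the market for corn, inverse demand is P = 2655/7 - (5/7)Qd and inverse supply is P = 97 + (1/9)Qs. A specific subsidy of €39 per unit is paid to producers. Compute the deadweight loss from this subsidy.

Deadweight loss = €921.375

Pre-subsidy: 2655/7 - (5/7)Q = 97 + (1/9)Q gives Q* = 342 and P* = 135.
With the subsidy, sellers receive Ps = Pb + 39 for each unit, where Pb is the price buyers pay.
On the curves, Pb = 2655/7 - (5/7)Q and Ps = 97 + (1/9)Q; the wedge Ps − Pb = 39 gives 97 + (1/9)Q − (2655/7 - (5/7)Q) = 39, so Q' = 389.25.
Then Pb = 2655/7 − (5/7)·389.25 = 101.25 and Ps = 97 + (1/9)·389.25 = 140.25.
The subsidy expands output by 389.25 − 342 = 47.25 past the efficient level; on those units the gap between marginal cost and willingness to pay runs from 0 up to 39.
DWL = ½ × 39 × 47.25 = 921.375.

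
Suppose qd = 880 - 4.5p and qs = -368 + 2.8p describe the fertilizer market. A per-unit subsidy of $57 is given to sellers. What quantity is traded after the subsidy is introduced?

q' = 15262/73

Pre-subsidy: 880 - 4.5p = -368 + 2.8p gives p* = 12480/73, q* = 8080/73.
With the subsidy, sellers receive ps = pb + 57 for each unit, where pb is the price buyers pay.
Supply in terms of pb becomes qs = -368 + 2.8(pb + 57) = -208.4 + 2.8pb. Setting this equal to demand: 880 - 4.5pb = -208.4 + 2.8pb, so pb = 10884/73.
Sellers receive ps = 10884/73 + 57 = 15045/73; q' = 880 − 4.5·(10884/73) = 15262/73.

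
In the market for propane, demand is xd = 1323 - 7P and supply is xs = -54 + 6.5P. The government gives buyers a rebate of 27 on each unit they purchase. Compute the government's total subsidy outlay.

Pre-subsidy: 1323 - 7P = -54 + 6.5P gives P* = 102, x* = 609.
With the rebate, buyers effectively pay Pb = Ps − 27, where Ps is the price sellers receive.
Demand in terms of Ps becomes xd = 1323 − 7(Ps − 27) = 1512 - 7Ps. Setting this equal to supply: 1512 - 7Ps = -54 + 6.5Ps, so Ps = 116.
Buyers pay Pb = 116 − 27 = 89; x' = -54 + 6.5·116 = 700.
Government outlay = subsidy × quantity = 27 × 700 = 18900.

Government cost = 18900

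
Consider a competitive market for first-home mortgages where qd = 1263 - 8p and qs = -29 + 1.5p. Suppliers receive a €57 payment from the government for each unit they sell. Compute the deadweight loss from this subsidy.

Deadweight loss = €2052

Pre-subsidy: 1263 - 8p = -29 + 1.5p gives p* = 136, q* = 175.
With the subsidy, sellers receive ps = pb + 57 for each unit, where pb is the price buyers pay.
Supply in terms of pb becomes qs = -29 + 1.5(pb + 57) = 56.5 + 1.5pb. Setting this equal to demand: 1263 - 8pb = 56.5 + 1.5pb, so pb = 127.
Sellers receive ps = 127 + 57 = 184; q' = 1263 − 8·127 = 247.
The subsidy expands output by 247 − 175 = 72 past the efficient level; on those units the gap between marginal cost and willingness to pay runs from 0 up to 57.
DWL = ½ × 57 × 72 = 2052.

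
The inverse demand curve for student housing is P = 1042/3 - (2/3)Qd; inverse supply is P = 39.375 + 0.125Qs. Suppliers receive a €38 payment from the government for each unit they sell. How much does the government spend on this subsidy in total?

Pre-subsidy: 1042/3 - (2/3)Q = 39.375 + 0.125Q gives Q* = 389 and P* = 88.
With the subsidy, sellers receive Ps = Pb + 38 for each unit, where Pb is the price buyers pay.
On the curves, Pb = 1042/3 - (2/3)Q and Ps = 39.375 + 0.125Q; the wedge Ps − Pb = 38 gives 39.375 + 0.125Q − (1042/3 - (2/3)Q) = 38, so Q' = 437.
Then Pb = 1042/3 − (2/3)·437 = 56 and Ps = 39.375 + 0.125·437 = 94.
Government outlay = subsidy × quantity = 38 × 437 = 16606.

Government cost = €16606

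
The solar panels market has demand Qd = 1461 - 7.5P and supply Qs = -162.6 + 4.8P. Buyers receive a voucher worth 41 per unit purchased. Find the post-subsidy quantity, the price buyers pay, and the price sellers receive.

Q' = 591; buyers pay 116; sellers receive 157

Pre-subsidy: 1461 - 7.5P = -162.6 + 4.8P gives P* = 132, Q* = 471.
With the rebate, buyers effectively pay Pb = Ps − 41, where Ps is the price sellers receive.
Demand in terms of Ps becomes Qd = 1461 − 7.5(Ps − 41) = 1768.5 - 7.5Ps. Setting this equal to supply: 1768.5 - 7.5Ps = -162.6 + 4.8Ps, so Ps = 157.
Buyers pay Pb = 157 − 41 = 116; Q' = -162.6 + 4.8·157 = 591.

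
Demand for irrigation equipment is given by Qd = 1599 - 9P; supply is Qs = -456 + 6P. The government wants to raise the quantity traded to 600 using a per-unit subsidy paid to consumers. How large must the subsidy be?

At Q = 600, invert demand for the buyer price: Pb = (1599 − 600)/9 = 111; invert supply for the seller price: Ps = (600 − (-456))/6 = 176.
The subsidy must fill the gap: s = Ps − Pb = 176 − 111 = 65.

Required subsidy s = 65 per unit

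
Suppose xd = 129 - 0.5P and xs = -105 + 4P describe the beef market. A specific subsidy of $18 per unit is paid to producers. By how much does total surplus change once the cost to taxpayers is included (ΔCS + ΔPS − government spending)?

Net change in total surplus = -$72

Pre-subsidy: 129 - 0.5P = -105 + 4P gives P* = 52, x* = 103.
With the subsidy, sellers receive Ps = Pb + 18 for each unit, where Pb is the price buyers pay.
Supply in terms of Pb becomes xs = -105 + 4(Pb + 18) = -33 + 4Pb. Setting this equal to demand: 129 - 0.5Pb = -33 + 4Pb, so Pb = 36.
Sellers receive Ps = 36 + 18 = 54; x' = 129 − 0.5·36 = 111.
ΔCS = ½(103 + 111)(52 − 36) = 1712; ΔPS = ½(103 + 111)(54 − 52) = 214.
Government spending = 18 × 111 = 1998.
Net change = 1712 + 214 − 1998 = -72. The loss equals the DWL triangle ½·18·8.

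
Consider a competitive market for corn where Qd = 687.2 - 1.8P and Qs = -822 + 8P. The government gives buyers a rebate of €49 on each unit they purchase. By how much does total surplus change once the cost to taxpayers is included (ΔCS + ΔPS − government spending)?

Net change in total surplus = -€1764

Pre-subsidy: 687.2 - 1.8P = -822 + 8P gives P* = 154, Q* = 410.
With the rebate, buyers effectively pay Pb = Ps − 49, where Ps is the price sellers receive.
Demand in terms of Ps becomes Qd = 687.2 − 1.8(Ps − 49) = 775.4 - 1.8Ps. Setting this equal to supply: 775.4 - 1.8Ps = -822 + 8Ps, so Ps = 163.
Buyers pay Pb = 163 − 49 = 114; Q' = -822 + 8·163 = 482.
ΔCS = ½(410 + 482)(154 − 114) = 17840; ΔPS = ½(410 + 482)(163 − 154) = 4014.
Government spending = 49 × 482 = 23618.
Net change = 17840 + 4014 − 23618 = -1764. The loss equals the DWL triangle ½·49·72.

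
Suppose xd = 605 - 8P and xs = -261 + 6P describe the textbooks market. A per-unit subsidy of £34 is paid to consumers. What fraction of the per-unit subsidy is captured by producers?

Pre-subsidy: 605 - 8P = -261 + 6P gives P* = 433/7, x* = 771/7.
With the rebate, buyers effectively pay Pb = Ps − 34, where Ps is the price sellers receive.
Demand in terms of Ps becomes xd = 605 − 8(Ps − 34) = 877 - 8Ps. Setting this equal to supply: 877 - 8Ps = -261 + 6Ps, so Ps = 569/7.
Buyers pay Pb = 569/7 − 34 = 331/7; x' = -261 + 6·(569/7) = 1587/7.
Buyers' price falls by P* − Pb = 433/7 − 331/7 = 102/7; sellers' price rises by Ps − P* = 569/7 − 433/7 = 136/7.
So producers capture (136/7)/34 = 4/7 of each unit of subsidy.

Producer share = 4/7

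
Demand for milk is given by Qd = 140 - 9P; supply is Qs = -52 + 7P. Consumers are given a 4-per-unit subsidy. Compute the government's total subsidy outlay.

Government cost = 191

Pre-subsidy: 140 - 9P = -52 + 7P gives P* = 12, Q* = 32.
With the rebate, buyers effectively pay Pb = Ps − 4, where Ps is the price sellers receive.
Demand in terms of Ps becomes Qd = 140 − 9(Ps − 4) = 176 - 9Ps. Setting this equal to supply: 176 - 9Ps = -52 + 7Ps, so Ps = 14.25.
Buyers pay Pb = 14.25 − 4 = 10.25; Q' = -52 + 7·14.25 = 47.75.
Government outlay = subsidy × quantity = 4 × 47.75 = 191.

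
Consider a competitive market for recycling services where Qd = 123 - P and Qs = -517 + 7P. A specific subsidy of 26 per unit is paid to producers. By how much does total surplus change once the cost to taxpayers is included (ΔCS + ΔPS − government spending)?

Pre-subsidy: 123 - P = -517 + 7P gives P* = 80, Q* = 43.
With the subsidy, sellers receive Ps = Pb + 26 for each unit, where Pb is the price buyers pay.
Supply in terms of Pb becomes Qs = -517 + 7(Pb + 26) = -335 + 7Pb. Setting this equal to demand: 123 - Pb = -335 + 7Pb, so Pb = 57.25.
Sellers receive Ps = 57.25 + 26 = 83.25; Q' = 123 − 1·57.25 = 65.75.
ΔCS = ½(43 + 65.75)(80 − 57.25) = 1237.03125; ΔPS = ½(43 + 65.75)(83.25 − 80) = 176.71875.
Government spending = 26 × 65.75 = 1709.5.
Net change = 1237.03125 + 176.71875 − 1709.5 = -295.75. The loss equals the DWL triangle ½·26·22.75.

Net change in total surplus = -295.75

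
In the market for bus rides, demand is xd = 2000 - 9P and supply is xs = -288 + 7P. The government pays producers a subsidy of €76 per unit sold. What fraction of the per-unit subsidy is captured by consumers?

Consumer share = 0.4375

Pre-subsidy: 2000 - 9P = -288 + 7P gives P* = 143, x* = 713.
With the subsidy, sellers receive Ps = Pb + 76 for each unit, where Pb is the price buyers pay.
Supply in terms of Pb becomes xs = -288 + 7(Pb + 76) = 244 + 7Pb. Setting this equal to demand: 2000 - 9Pb = 244 + 7Pb, so Pb = 109.75.
Sellers receive Ps = 109.75 + 76 = 185.75; x' = 2000 − 9·109.75 = 1012.25.
Buyers' price falls by P* − Pb = 143 − 109.75 = 33.25; sellers' price rises by Ps − P* = 185.75 − 143 = 42.75.
So consumers capture 33.25/76 = 0.4375 of each unit of subsidy.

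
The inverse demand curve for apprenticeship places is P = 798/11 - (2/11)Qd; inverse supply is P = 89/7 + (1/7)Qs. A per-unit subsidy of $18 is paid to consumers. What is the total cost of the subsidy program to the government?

Government cost = $4314.96

Pre-subsidy: 798/11 - (2/11)Q = 89/7 + (1/7)Q gives Q* = 184.28 and P* = 39.04.
With the rebate, buyers effectively pay Pb = Ps − 18, where Ps is the price sellers receive.
On the curves, Pb = 798/11 - (2/11)Q and Ps = 89/7 + (1/7)Q; the wedge Ps − Pb = 18 gives 89/7 + (1/7)Q − (798/11 - (2/11)Q) = 18, so Q' = 239.72.
Then Pb = 798/11 − (2/11)·239.72 = 28.96 and Ps = 89/7 + (1/7)·239.72 = 46.96.
Government outlay = subsidy × quantity = 18 × 239.72 = 4314.96.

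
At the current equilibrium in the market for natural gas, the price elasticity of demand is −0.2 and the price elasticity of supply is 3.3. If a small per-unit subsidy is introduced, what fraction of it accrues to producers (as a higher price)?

For a small subsidy around the equilibrium, the benefit split depends on the relative slopes, which at a point are proportional to the elasticities.
Buyer share = εs/(εs + |εd|) = 3.3/(3.3 + 0.2) = 33/35; seller share = |εd|/(εs + |εd|) = 2/35.
So producers capture 2/35 of the subsidy.

Producer share = 2/35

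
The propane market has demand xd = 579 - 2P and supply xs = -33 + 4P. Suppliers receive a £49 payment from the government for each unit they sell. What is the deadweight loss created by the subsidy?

Deadweight loss = 4802/3

Pre-subsidy: 579 - 2P = -33 + 4P gives P* = 102, x* = 375.
With the subsidy, sellers receive Ps = Pb + 49 for each unit, where Pb is the price buyers pay.
Supply in terms of Pb becomes xs = -33 + 4(Pb + 49) = 163 + 4Pb. Setting this equal to demand: 579 - 2Pb = 163 + 4Pb, so Pb = 208/3.
Sellers receive Ps = 208/3 + 49 = 355/3; x' = 579 − 2·(208/3) = 1321/3.
The subsidy expands output by 1321/3 − 375 = 196/3 past the efficient level; on those units the gap between marginal cost and willingness to pay runs from 0 up to 49.
DWL = ½ × 49 × 196/3 = 4802/3.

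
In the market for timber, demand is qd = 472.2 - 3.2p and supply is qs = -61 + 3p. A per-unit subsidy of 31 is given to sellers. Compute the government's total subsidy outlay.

Pre-subsidy: 472.2 - 3.2p = -61 + 3p gives p* = 86, q* = 197.
With the subsidy, sellers receive ps = pb + 31 for each unit, where pb is the price buyers pay.
Supply in terms of pb becomes qs = -61 + 3(pb + 31) = 32 + 3pb. Setting this equal to demand: 472.2 - 3.2pb = 32 + 3pb, so pb = 71.
Sellers receive ps = 71 + 31 = 102; q' = 472.2 − 3.2·71 = 245.
Government outlay = subsidy × quantity = 31 × 245 = 7595.

Government cost = 7595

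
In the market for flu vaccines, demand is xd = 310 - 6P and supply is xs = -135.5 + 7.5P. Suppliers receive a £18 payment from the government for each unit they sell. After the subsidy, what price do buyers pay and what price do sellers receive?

Buyers pay £23; sellers receive £41

Pre-subsidy: 310 - 6P = -135.5 + 7.5P gives P* = 33, x* = 112.
With the subsidy, sellers receive Ps = Pb + 18 for each unit, where Pb is the price buyers pay.
Supply in terms of Pb becomes xs = -135.5 + 7.5(Pb + 18) = -0.5 + 7.5Pb. Setting this equal to demand: 310 - 6Pb = -0.5 + 7.5Pb, so Pb = 23.
Sellers receive Ps = 23 + 18 = 41; x' = 310 − 6·23 = 172.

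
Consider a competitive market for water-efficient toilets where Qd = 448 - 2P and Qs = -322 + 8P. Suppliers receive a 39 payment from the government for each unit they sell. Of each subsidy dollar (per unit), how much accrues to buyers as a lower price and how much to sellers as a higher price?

Pre-subsidy: 448 - 2P = -322 + 8P gives P* = 77, Q* = 294.
With the subsidy, sellers receive Ps = Pb + 39 for each unit, where Pb is the price buyers pay.
Supply in terms of Pb becomes Qs = -322 + 8(Pb + 39) = -10 + 8Pb. Setting this equal to demand: 448 - 2Pb = -10 + 8Pb, so Pb = 45.8.
Sellers receive Ps = 45.8 + 39 = 84.8; Q' = 448 − 2·45.8 = 356.4.
Buyers' price falls by P* − Pb = 77 − 45.8 = 31.2; sellers' price rises by Ps − P* = 84.8 − 77 = 7.8.

Buyers gain 31.2 per unit; sellers gain 7.8 per unit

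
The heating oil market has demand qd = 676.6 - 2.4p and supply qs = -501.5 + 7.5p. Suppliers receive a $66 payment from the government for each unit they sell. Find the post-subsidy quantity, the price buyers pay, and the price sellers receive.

Pre-subsidy: 676.6 - 2.4p = -501.5 + 7.5p gives p* = 119, q* = 391.
With the subsidy, sellers receive ps = pb + 66 for each unit, where pb is the price buyers pay.
Supply in terms of pb becomes qs = -501.5 + 7.5(pb + 66) = -6.5 + 7.5pb. Setting this equal to demand: 676.6 - 2.4pb = -6.5 + 7.5pb, so pb = 69.
Sellers receive ps = 69 + 66 = 135; q' = 676.6 − 2.4·69 = 511.

q' = 511; buyers pay $69; sellers receive $135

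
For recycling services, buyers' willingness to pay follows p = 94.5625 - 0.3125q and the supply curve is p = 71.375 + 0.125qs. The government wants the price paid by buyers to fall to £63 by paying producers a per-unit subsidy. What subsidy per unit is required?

At a buyer price of 63, quantity demanded is 302.6 − 3.2·63 = 101.
Sellers supply 101 only when they receive ps = 71.375 + 0.125·101 = 84.
s = ps − pb = 84 − 63 = 21.

Required subsidy s = £21 per unit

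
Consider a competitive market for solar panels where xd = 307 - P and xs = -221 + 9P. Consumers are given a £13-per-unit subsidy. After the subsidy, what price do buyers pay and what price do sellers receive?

Buyers pay £41.1; sellers receive £54.1

Pre-subsidy: 307 - P = -221 + 9P gives P* = 52.8, x* = 254.2.
With the rebate, buyers effectively pay Pb = Ps − 13, where Ps is the price sellers receive.
Demand in terms of Ps becomes xd = 307 − 1(Ps − 13) = 320 - Ps. Setting this equal to supply: 320 - Ps = -221 + 9Ps, so Ps = 54.1.
Buyers pay Pb = 54.1 − 13 = 41.1; x' = -221 + 9·54.1 = 265.9.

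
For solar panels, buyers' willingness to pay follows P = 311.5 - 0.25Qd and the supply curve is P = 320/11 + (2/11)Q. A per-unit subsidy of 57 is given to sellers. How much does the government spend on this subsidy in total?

Government cost = 44802

Pre-subsidy: 311.5 - 0.25Q = 320/11 + (2/11)Q gives Q* = 654 and P* = 148.
With the subsidy, sellers receive Ps = Pb + 57 for each unit, where Pb is the price buyers pay.
On the curves, Pb = 311.5 - 0.25Q and Ps = 320/11 + (2/11)Q; the wedge Ps − Pb = 57 gives 320/11 + (2/11)Q − (311.5 - 0.25Q) = 57, so Q' = 786.
Then Pb = 311.5 − 0.25·786 = 115 and Ps = 320/11 + (2/11)·786 = 172.
Government outlay = subsidy × quantity = 57 × 786 = 44802.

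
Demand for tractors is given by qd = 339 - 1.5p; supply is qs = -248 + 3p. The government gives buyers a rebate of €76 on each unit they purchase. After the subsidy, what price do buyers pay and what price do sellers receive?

Pre-subsidy: 339 - 1.5p = -248 + 3p gives p* = 1174/9, q* = 430/3.
With the rebate, buyers effectively pay pb = ps − 76, where ps is the price sellers receive.
Demand in terms of ps becomes qd = 339 − 1.5(ps − 76) = 453 - 1.5ps. Setting this equal to supply: 453 - 1.5ps = -248 + 3ps, so ps = 1402/9.
Buyers pay pb = 1402/9 − 76 = 718/9; q' = -248 + 3·(1402/9) = 658/3.

Buyers pay 718/9; sellers receive 1402/9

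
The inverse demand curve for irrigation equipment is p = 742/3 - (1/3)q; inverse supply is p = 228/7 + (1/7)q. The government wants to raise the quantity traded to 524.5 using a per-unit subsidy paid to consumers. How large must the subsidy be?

At q = 524.5, from the demand curve buyers pay pb = 742/3 − (1/3)·524.5 = 72.5; from the supply curve sellers need ps = 228/7 + (1/7)·524.5 = 107.5.
The subsidy must fill the gap: s = ps − pb = 107.5 − 72.5 = 35.

Required subsidy s = 35 per unit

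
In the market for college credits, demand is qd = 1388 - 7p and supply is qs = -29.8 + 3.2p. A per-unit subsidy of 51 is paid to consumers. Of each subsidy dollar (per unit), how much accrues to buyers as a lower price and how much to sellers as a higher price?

Pre-subsidy: 1388 - 7p = -29.8 + 3.2p gives p* = 139, q* = 415.
With the rebate, buyers effectively pay pb = ps − 51, where ps is the price sellers receive.
Demand in terms of ps becomes qd = 1388 − 7(ps − 51) = 1745 - 7ps. Setting this equal to supply: 1745 - 7ps = -29.8 + 3.2ps, so ps = 174.
Buyers pay pb = 174 − 51 = 123; q' = -29.8 + 3.2·174 = 527.
Buyers' price falls by p* − pb = 139 − 123 = 16; sellers' price rises by ps − p* = 174 − 139 = 35.

Buyers gain 16 per unit; sellers gain 35 per unit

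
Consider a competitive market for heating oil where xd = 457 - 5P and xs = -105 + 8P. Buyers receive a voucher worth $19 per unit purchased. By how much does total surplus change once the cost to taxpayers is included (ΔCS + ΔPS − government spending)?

Pre-subsidy: 457 - 5P = -105 + 8P gives P* = 562/13, x* = 3131/13.
With the rebate, buyers effectively pay Pb = Ps − 19, where Ps is the price sellers receive.
Demand in terms of Ps becomes xd = 457 − 5(Ps − 19) = 552 - 5Ps. Setting this equal to supply: 552 - 5Ps = -105 + 8Ps, so Ps = 657/13.
Buyers pay Pb = 657/13 − 19 = 410/13; x' = -105 + 8·(657/13) = 3891/13.
ΔCS = ½(3131/13 + 3891/13)(562/13 − 410/13) = 533672/169; ΔPS = ½(3131/13 + 3891/13)(657/13 − 562/13) = 333545/169.
Government spending = 19 × 3891/13 = 73929/13.
Net change = 533672/169 + 333545/169 − 73929/13 = -7220/13. The loss equals the DWL triangle ½·19·760/13.

Net change in total surplus = -7220/13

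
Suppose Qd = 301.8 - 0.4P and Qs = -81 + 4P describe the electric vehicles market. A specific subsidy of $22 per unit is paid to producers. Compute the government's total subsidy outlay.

Pre-subsidy: 301.8 - 0.4P = -81 + 4P gives P* = 87, Q* = 267.
With the subsidy, sellers receive Ps = Pb + 22 for each unit, where Pb is the price buyers pay.
Supply in terms of Pb becomes Qs = -81 + 4(Pb + 22) = 7 + 4Pb. Setting this equal to demand: 301.8 - 0.4Pb = 7 + 4Pb, so Pb = 67.
Sellers receive Ps = 67 + 22 = 89; Q' = 301.8 − 0.4·67 = 275.
Government outlay = subsidy × quantity = 22 × 275 = 6050.

Government cost = $6050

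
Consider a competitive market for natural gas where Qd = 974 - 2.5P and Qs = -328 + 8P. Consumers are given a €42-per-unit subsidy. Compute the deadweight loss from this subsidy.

Pre-subsidy: 974 - 2.5P = -328 + 8P gives P* = 124, Q* = 664.
With the rebate, buyers effectively pay Pb = Ps − 42, where Ps is the price sellers receive.
Demand in terms of Ps becomes Qd = 974 − 2.5(Ps − 42) = 1079 - 2.5Ps. Setting this equal to supply: 1079 - 2.5Ps = -328 + 8Ps, so Ps = 134.
Buyers pay Pb = 134 − 42 = 92; Q' = -328 + 8·134 = 744.
The subsidy expands output by 744 − 664 = 80 past the efficient level; on those units the gap between marginal cost and willingness to pay runs from 0 up to 42.
DWL = ½ × 42 × 80 = 1680.

Deadweight loss = €1680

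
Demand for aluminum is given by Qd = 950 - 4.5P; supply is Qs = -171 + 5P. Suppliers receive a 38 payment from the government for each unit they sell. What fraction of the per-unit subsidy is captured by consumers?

Pre-subsidy: 950 - 4.5P = -171 + 5P gives P* = 118, Q* = 419.
With the subsidy, sellers receive Ps = Pb + 38 for each unit, where Pb is the price buyers pay.
Supply in terms of Pb becomes Qs = -171 + 5(Pb + 38) = 19 + 5Pb. Setting this equal to demand: 950 - 4.5Pb = 19 + 5Pb, so Pb = 98.
Sellers receive Ps = 98 + 38 = 136; Q' = 950 − 4.5·98 = 509.
Buyers' price falls by P* − Pb = 118 − 98 = 20; sellers' price rises by Ps − P* = 136 − 118 = 18.
So consumers capture 20/38 = 10/19 of each unit of subsidy.

Consumer share = 10/19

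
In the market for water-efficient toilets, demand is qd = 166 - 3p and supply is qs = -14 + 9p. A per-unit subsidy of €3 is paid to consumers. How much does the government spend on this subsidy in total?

Government cost = €383.25

Pre-subsidy: 166 - 3p = -14 + 9p gives p* = 15, q* = 121.
With the rebate, buyers effectively pay pb = ps − 3, where ps is the price sellers receive.
Demand in terms of ps becomes qd = 166 − 3(ps − 3) = 175 - 3ps. Setting this equal to supply: 175 - 3ps = -14 + 9ps, so ps = 15.75.
Buyers pay pb = 15.75 − 3 = 12.75; q' = -14 + 9·15.75 = 127.75.
Government outlay = subsidy × quantity = 3 × 127.75 = 383.25.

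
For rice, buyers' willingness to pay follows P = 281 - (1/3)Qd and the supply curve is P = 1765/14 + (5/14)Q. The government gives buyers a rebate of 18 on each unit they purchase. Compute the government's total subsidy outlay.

Pre-subsidy: 281 - (1/3)Q = 1765/14 + (5/14)Q gives Q* = 6507/29 and P* = 5980/29.
With the rebate, buyers effectively pay Pb = Ps − 18, where Ps is the price sellers receive.
On the curves, Pb = 281 - (1/3)Q and Ps = 1765/14 + (5/14)Q; the wedge Ps − Pb = 18 gives 1765/14 + (5/14)Q − (281 - (1/3)Q) = 18, so Q' = 7263/29.
Then Pb = 281 − (1/3)·(7263/29) = 5728/29 and Ps = 1765/14 + (5/14)·(7263/29) = 6250/29.
Government outlay = subsidy × quantity = 18 × 7263/29 = 130734/29.

Government cost = 130734/29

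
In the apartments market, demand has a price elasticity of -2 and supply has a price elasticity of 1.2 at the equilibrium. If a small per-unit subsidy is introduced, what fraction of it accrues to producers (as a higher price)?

For a small subsidy around the equilibrium, the benefit split depends on the relative slopes, which at a point are proportional to the elasticities.
Buyer share = εs/(εs + |εd|) = 1.2/(1.2 + 2) = 0.375; seller share = |εd|/(εs + |εd|) = 0.625.
So producers capture 0.625 of the subsidy.

Producer share = 0.625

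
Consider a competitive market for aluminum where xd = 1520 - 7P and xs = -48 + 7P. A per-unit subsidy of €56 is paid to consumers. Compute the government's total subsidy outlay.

Pre-subsidy: 1520 - 7P = -48 + 7P gives P* = 112, x* = 736.
With the rebate, buyers effectively pay Pb = Ps − 56, where Ps is the price sellers receive.
Demand in terms of Ps becomes xd = 1520 − 7(Ps − 56) = 1912 - 7Ps. Setting this equal to supply: 1912 - 7Ps = -48 + 7Ps, so Ps = 140.
Buyers pay Pb = 140 − 56 = 84; x' = -48 + 7·140 = 932.
Government outlay = subsidy × quantity = 56 × 932 = 52192.

Government cost = €52192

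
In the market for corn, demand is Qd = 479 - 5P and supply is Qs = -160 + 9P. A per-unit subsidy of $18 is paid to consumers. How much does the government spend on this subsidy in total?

Pre-subsidy: 479 - 5P = -160 + 9P gives P* = 639/14, Q* = 3511/14.
With the rebate, buyers effectively pay Pb = Ps − 18, where Ps is the price sellers receive.
Demand in terms of Ps becomes Qd = 479 − 5(Ps − 18) = 569 - 5Ps. Setting this equal to supply: 569 - 5Ps = -160 + 9Ps, so Ps = 729/14.
Buyers pay Pb = 729/14 − 18 = 477/14; Q' = -160 + 9·(729/14) = 4321/14.
Government outlay = subsidy × quantity = 18 × 4321/14 = 38889/7.

Government cost = 38889/7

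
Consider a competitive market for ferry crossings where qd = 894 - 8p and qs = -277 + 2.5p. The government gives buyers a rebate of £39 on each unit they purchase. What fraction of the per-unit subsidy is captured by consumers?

Pre-subsidy: 894 - 8p = -277 + 2.5p gives p* = 2342/21, q* = 38/21.
With the rebate, buyers effectively pay pb = ps − 39, where ps is the price sellers receive.
Demand in terms of ps becomes qd = 894 − 8(ps − 39) = 1206 - 8ps. Setting this equal to supply: 1206 - 8ps = -277 + 2.5ps, so ps = 2966/21.
Buyers pay pb = 2966/21 − 39 = 2147/21; q' = -277 + 2.5·(2966/21) = 1598/21.
Buyers' price falls by p* − pb = 2342/21 − 2147/21 = 65/7; sellers' price rises by ps − p* = 2966/21 − 2342/21 = 208/7.
So consumers capture (65/7)/39 = 5/21 of each unit of subsidy.

Consumer share = 5/21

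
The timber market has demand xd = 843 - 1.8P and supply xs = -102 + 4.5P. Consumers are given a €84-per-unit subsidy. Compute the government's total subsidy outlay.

Pre-subsidy: 843 - 1.8P = -102 + 4.5P gives P* = 150, x* = 573.
With the rebate, buyers effectively pay Pb = Ps − 84, where Ps is the price sellers receive.
Demand in terms of Ps becomes xd = 843 − 1.8(Ps − 84) = 994.2 - 1.8Ps. Setting this equal to supply: 994.2 - 1.8Ps = -102 + 4.5Ps, so Ps = 174.
Buyers pay Pb = 174 − 84 = 90; x' = -102 + 4.5·174 = 681.
Government outlay = subsidy × quantity = 84 × 681 = 57204.

Government cost = €57204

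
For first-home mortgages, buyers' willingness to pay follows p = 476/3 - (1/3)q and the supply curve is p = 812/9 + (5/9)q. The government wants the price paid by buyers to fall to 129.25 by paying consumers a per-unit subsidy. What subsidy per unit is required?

Required subsidy s = 10 per unit

At a buyer price of 129.25, quantity demanded is 476 − 3·129.25 = 88.25.
Sellers supply 88.25 only when they receive ps = 812/9 + (5/9)·88.25 = 139.25.
s = ps − pb = 139.25 − 129.25 = 10.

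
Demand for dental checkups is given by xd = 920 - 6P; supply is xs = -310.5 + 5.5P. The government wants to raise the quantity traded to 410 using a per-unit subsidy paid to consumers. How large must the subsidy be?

At x = 410, invert demand for the buyer price: Pb = (920 − 410)/6 = 85; invert supply for the seller price: Ps = (410 − (-310.5))/5.5 = 131.
The subsidy must fill the gap: s = Ps − Pb = 131 − 85 = 46.

Required subsidy s = 46 per unit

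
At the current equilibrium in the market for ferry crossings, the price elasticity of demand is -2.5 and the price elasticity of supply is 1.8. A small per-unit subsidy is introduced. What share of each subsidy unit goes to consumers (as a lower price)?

For a small subsidy around the equilibrium, the benefit split depends on the relative slopes, which at a point are proportional to the elasticities.
Buyer share = εs/(εs + |εd|) = 1.8/(1.8 + 2.5) = 18/43; seller share = |εd|/(εs + |εd|) = 25/43.

Consumer share = 18/43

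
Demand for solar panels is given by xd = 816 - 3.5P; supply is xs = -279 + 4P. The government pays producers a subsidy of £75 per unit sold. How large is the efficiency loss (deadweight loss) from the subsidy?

Deadweight loss = £5250

Pre-subsidy: 816 - 3.5P = -279 + 4P gives P* = 146, x* = 305.
With the subsidy, sellers receive Ps = Pb + 75 for each unit, where Pb is the price buyers pay.
Supply in terms of Pb becomes xs = -279 + 4(Pb + 75) = 21 + 4Pb. Setting this equal to demand: 816 - 3.5Pb = 21 + 4Pb, so Pb = 106.
Sellers receive Ps = 106 + 75 = 181; x' = 816 − 3.5·106 = 445.
The subsidy expands output by 445 − 305 = 140 past the efficient level; on those units the gap between marginal cost and willingness to pay runs from 0 up to 75.
DWL = ½ × 75 × 140 = 5250.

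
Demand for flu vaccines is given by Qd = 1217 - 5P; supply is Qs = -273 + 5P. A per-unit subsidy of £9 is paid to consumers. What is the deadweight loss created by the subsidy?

Pre-subsidy: 1217 - 5P = -273 + 5P gives P* = 149, Q* = 472.
With the rebate, buyers effectively pay Pb = Ps − 9, where Ps is the price sellers receive.
Demand in terms of Ps becomes Qd = 1217 − 5(Ps − 9) = 1262 - 5Ps. Setting this equal to supply: 1262 - 5Ps = -273 + 5Ps, so Ps = 153.5.
Buyers pay Pb = 153.5 − 9 = 144.5; Q' = -273 + 5·153.5 = 494.5.
The subsidy expands output by 494.5 − 472 = 22.5 past the efficient level; on those units the gap between marginal cost and willingness to pay runs from 0 up to 9.
DWL = ½ × 9 × 22.5 = 101.25.

Deadweight loss = £101.25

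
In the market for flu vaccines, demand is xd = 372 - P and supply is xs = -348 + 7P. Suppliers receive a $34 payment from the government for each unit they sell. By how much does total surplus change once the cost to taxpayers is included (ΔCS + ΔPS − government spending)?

Pre-subsidy: 372 - P = -348 + 7P gives P* = 90, x* = 282.
With the subsidy, sellers receive Ps = Pb + 34 for each unit, where Pb is the price buyers pay.
Supply in terms of Pb becomes xs = -348 + 7(Pb + 34) = -110 + 7Pb. Setting this equal to demand: 372 - Pb = -110 + 7Pb, so Pb = 60.25.
Sellers receive Ps = 60.25 + 34 = 94.25; x' = 372 − 1·60.25 = 311.75.
ΔCS = ½(282 + 311.75)(90 − 60.25) = 8832.03125; ΔPS = ½(282 + 311.75)(94.25 − 90) = 1261.71875.
Government spending = 34 × 311.75 = 10599.5.
Net change = 8832.03125 + 1261.71875 − 10599.5 = -505.75. The loss equals the DWL triangle ½·34·29.75.

Net change in total surplus = -$505.75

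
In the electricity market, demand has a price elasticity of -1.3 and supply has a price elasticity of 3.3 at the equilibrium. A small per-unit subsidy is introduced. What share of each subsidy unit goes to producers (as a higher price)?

Producer share = 13/46

For a small subsidy around the equilibrium, the benefit split depends on the relative slopes, which at a point are proportional to the elasticities.
Buyer share = εs/(εs + |εd|) = 3.3/(3.3 + 1.3) = 33/46; seller share = |εd|/(εs + |εd|) = 13/46.
So producers capture 13/46 of the subsidy.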